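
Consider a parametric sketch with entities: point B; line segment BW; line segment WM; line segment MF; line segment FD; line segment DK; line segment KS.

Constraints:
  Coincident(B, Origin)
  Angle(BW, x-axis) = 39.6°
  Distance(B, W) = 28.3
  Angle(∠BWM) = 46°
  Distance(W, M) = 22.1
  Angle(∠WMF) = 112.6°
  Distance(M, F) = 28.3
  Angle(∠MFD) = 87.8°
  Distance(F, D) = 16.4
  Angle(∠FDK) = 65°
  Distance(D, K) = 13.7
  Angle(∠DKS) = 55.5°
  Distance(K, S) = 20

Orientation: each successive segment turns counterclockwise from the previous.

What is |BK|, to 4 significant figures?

2.371

B is at the origin; BW runs at 39.6° with length 28.3, so W = (21.81, 18.04). ∠BWM = 46.0° gives WM at 173.6° from the x-axis; with |WM| = 22.1, M = (-0.1567, 20.50). ∠WMF = 112.6° gives MF at -119.0° from the x-axis; with |MF| = 28.3, F = (-13.88, -4.249). ∠MFD = 87.8° gives FD at -26.80° from the x-axis; with |FD| = 16.4, D = (0.7615, -11.64). ∠FDK = 65.0° gives DK at 88.20° from the x-axis; with |DK| = 13.7, K = (1.192, 2.050). Then |BK| = |K − B| = 2.371.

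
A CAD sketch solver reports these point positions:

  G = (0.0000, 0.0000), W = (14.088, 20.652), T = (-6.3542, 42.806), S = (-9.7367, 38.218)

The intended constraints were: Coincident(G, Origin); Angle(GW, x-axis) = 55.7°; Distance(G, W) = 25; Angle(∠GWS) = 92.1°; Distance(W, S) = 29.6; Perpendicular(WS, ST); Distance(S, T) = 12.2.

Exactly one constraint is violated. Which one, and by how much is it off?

Distance(S, T) = 12.2 — off by 6.50.

G = (0.00, 0.00) ✓; GW at 55.70° ✓; |GW| = 25.00 ✓; ∠GWS = 92.10° ✓; |WS| = 29.60 ✓; ∠(WS, ST) = 90.00° ✓; |ST| = 5.700 ✗.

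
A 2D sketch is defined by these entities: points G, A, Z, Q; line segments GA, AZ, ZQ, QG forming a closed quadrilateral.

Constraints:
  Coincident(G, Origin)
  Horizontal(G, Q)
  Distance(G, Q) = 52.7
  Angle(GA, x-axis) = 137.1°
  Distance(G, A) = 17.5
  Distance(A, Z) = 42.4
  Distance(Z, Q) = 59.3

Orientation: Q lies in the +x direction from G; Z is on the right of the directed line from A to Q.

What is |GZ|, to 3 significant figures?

28.3

Checks: |AZ| = 42.40 ✓; |ZQ| = 59.30 ✓.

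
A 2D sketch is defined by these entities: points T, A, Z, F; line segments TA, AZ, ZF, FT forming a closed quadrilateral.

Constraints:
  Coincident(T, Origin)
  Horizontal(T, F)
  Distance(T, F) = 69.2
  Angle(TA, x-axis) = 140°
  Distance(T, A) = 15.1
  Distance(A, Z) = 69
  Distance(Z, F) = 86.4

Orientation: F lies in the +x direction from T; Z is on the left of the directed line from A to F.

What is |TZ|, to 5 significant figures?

73.815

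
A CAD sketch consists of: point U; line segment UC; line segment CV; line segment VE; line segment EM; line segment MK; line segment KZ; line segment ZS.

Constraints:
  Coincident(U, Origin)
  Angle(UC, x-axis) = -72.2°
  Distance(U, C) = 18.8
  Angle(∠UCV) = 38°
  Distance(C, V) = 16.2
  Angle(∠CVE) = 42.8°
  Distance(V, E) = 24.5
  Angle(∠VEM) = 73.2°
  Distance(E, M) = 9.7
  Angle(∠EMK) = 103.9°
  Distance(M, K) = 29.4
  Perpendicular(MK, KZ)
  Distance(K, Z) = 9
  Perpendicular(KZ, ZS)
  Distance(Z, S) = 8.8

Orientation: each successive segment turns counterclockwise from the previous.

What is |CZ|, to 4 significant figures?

22.66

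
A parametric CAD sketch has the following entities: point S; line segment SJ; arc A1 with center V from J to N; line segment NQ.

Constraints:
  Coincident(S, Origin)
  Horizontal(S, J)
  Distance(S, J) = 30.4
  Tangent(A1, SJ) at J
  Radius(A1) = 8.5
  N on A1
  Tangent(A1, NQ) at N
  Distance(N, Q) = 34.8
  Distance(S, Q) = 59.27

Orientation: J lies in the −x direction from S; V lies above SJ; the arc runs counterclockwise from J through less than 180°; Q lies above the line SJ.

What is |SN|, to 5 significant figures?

26.479

S is at the origin; SJ is horizontal with |SJ| = 30.4 and J on the −x side, so J = (-30.400, 0.0000). A1 meets SJ tangentially, so VJ is at right angles to SJ, so V = J + (0, 8.5) = (-30.400, 8.5000). Since VN ⟂ NQ (tangency), |VQ| = √(8.5² + 34.8²) = 35.823 regardless of where N sits on A1. So Q lies on both circle(S, 59.27) and circle(V, 35.823); the above-SJ intersection is Q = (-41.127, 42.679). N is the foot of the tangent from Q: N = (-23.126, 12.897).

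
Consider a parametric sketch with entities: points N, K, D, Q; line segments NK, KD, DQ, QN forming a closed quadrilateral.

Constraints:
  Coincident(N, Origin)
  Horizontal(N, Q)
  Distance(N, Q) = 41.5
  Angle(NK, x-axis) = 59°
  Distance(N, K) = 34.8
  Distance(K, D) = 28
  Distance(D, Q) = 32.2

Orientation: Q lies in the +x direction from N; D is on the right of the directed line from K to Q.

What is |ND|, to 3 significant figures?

9.96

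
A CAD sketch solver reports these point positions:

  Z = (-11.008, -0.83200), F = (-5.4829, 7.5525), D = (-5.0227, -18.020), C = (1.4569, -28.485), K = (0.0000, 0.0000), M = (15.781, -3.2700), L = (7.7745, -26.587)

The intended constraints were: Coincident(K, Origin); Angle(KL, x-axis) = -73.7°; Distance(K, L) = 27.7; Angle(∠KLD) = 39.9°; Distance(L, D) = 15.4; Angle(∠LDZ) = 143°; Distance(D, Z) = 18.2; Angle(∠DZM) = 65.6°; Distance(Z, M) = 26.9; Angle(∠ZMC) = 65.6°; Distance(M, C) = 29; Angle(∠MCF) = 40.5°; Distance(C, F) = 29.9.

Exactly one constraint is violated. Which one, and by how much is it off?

Distance(C, F) = 29.9 — off by 6.80.

K = (0.00, 0.00) ✓; KL at -73.70° ✓; |KL| = 27.70 ✓; ∠KLD = 39.90° ✓; |LD| = 15.40 ✓; ∠LDZ = 143.0° ✓; |DZ| = 18.20 ✓; ∠DZM = 65.60° ✓; |ZM| = 26.90 ✓; ∠ZMC = 65.60° ✓; |MC| = 29.00 ✓; ∠MCF = 40.50° ✓; |CF| = 36.70 ✗.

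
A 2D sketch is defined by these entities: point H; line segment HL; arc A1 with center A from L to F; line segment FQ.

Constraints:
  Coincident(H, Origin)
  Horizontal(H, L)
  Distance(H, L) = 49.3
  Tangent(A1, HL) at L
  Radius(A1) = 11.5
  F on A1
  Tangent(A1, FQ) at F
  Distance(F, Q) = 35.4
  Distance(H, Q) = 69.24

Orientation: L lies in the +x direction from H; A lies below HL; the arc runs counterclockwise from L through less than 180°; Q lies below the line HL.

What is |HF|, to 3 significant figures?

41.2

H is at the origin; HL is horizontal with |HL| = 49.3 and L on the +x side, so L = (49.3, 0.00). Tangency of A1 to HL means the radius AL is perpendicular to HL, so A = L + (0, -11.5) = (49.3, -11.5). Since AF ⟂ FQ (tangency), |AQ| = √(11.5² + 35.4²) = 37.2 regardless of where F sits on A1. So Q lies on both circle(H, 69.24) and circle(A, 37.2); the below-HL intersection is Q = (49.2, -48.7). F is the foot of the tangent from Q: F = (38.4, -15.0).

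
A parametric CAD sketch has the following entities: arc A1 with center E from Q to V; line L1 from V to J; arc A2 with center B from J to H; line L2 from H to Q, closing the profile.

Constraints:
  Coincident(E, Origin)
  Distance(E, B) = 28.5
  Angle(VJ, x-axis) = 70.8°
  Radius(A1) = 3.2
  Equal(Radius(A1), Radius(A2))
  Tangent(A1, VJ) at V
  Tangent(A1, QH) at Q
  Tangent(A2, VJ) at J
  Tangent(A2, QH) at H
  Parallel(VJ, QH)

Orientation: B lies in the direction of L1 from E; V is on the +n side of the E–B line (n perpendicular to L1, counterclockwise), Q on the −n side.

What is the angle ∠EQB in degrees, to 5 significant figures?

83.594°

The slot axis is L1's direction at 70.8°, so u = (cos 70.8°, sin 70.8°) = (0.32887, 0.94438) and n = (−sin 70.8°, cos 70.8°) = (-0.94438, 0.32887). E is at the origin and B lies 28.5 along u from E, so B = 28.5·u = (9.3727, 26.915). Tangency of A1 to both parallel lines with radius 3.2 puts V and Q at E ± 3.2·n: V = (-3.0220, 1.0524), Q = (3.0220, -1.0524). Then cos ∠EQB = QE·QB / (|QE||QB|), giving 83.594°.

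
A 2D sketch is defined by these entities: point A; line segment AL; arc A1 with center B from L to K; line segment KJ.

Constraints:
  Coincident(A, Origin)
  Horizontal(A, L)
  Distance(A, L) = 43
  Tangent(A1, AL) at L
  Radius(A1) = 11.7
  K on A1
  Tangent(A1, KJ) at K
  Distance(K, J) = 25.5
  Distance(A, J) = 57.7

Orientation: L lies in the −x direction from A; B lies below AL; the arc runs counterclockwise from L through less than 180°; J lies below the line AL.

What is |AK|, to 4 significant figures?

56.07

A is at the origin; AL is horizontal with |AL| = 43.0 and L on the −x side, so L = (-43.00, 0.000). A1 meets AL tangentially, so BL is at right angles to AL, so B = L + (0, -11.7) = (-43.00, -11.70). Since BK ⟂ KJ (tangency), |BJ| = √(11.7² + 25.5²) = 28.06 regardless of where K sits on A1. So J lies on both circle(A, 57.7) and circle(B, 28.06); the below-AL intersection is J = (-41.84, -39.73). K is the foot of the tangent from J: K = (-53.42, -17.01).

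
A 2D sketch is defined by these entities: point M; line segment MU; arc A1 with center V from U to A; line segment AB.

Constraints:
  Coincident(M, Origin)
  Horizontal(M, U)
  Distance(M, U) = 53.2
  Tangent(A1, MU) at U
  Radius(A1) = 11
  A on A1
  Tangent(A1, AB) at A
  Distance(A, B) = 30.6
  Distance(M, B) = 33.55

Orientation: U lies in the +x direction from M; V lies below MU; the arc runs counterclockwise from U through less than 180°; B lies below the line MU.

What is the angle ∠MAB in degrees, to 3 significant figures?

47.2°

M is at the origin; M and U share the same y with |MU| = 53.2 and U on the +x side, so U = (53.2, 0.00). A1 meets MU tangentially, so VU is at right angles to MU, so V = U + (0, -11) = (53.2, -11.0). Since VA ⟂ AB (tangency), |VB| = √(11.0² + 30.6²) = 32.5 regardless of where A sits on A1. So B lies on both circle(M, 33.55) and circle(V, 32.5); the below-MU intersection is B = (23.4, -24.0). A is the foot of the tangent from B: A = (45.6, -3.01).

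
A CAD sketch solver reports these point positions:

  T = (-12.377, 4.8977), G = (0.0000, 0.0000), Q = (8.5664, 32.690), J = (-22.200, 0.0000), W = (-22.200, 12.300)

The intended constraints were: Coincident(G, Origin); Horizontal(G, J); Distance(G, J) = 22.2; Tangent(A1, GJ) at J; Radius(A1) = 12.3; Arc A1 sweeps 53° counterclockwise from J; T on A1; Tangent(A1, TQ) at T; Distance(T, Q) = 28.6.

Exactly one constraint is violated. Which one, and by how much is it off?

Distance(T, Q) = 28.6 — off by 6.20.

G = (0.00, 0.00) ✓; G.y = 0.00, J.y = 0.00 ✓; |GJ| = 22.20 ✓; ∠(WJ, JG) = 90.00° ✓; |WJ| = 12.30 ✓; bearing(W→T) − bearing(W→J) = 53.00° ✓; |WT| = 12.30 ✓; ∠(WT, TQ) = 90.00° ✓; |TQ| = 34.80 ✗.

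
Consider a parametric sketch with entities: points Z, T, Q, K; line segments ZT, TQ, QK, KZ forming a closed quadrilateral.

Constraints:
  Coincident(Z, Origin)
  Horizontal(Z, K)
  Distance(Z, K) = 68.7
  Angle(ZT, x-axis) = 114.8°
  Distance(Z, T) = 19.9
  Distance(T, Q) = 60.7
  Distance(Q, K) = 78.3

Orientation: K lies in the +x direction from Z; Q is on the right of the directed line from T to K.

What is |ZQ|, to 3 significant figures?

41.7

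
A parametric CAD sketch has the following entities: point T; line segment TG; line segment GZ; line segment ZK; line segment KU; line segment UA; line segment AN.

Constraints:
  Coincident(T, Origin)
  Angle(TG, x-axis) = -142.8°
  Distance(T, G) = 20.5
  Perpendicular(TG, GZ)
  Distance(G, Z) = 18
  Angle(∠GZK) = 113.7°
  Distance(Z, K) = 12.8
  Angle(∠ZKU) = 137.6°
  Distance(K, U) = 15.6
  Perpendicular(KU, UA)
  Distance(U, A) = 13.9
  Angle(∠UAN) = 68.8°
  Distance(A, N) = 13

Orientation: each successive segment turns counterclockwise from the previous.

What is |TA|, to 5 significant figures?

5.2101

T is at the origin; TG runs at -142.8° with length 20.5, so G = (-16.329, -12.394). The perpendicularity gives GZ at right angles to TG, so GZ runs at -52.800°; with |GZ| = 18.0, Z = (-5.4461, -26.732). ∠GZK = 113.7° gives ZK at 13.500° from the x-axis; with |ZK| = 12.8, K = (7.0003, -23.744). ∠ZKU = 137.6° gives KU at 55.900° from the x-axis; with |KU| = 15.6, U = (15.746, -10.826). KU ⟂ UA, so UA runs at 145.90°; with |UA| = 13.9, A = (4.2362, -3.0331). Then |TA| = |A − T| = 5.2101.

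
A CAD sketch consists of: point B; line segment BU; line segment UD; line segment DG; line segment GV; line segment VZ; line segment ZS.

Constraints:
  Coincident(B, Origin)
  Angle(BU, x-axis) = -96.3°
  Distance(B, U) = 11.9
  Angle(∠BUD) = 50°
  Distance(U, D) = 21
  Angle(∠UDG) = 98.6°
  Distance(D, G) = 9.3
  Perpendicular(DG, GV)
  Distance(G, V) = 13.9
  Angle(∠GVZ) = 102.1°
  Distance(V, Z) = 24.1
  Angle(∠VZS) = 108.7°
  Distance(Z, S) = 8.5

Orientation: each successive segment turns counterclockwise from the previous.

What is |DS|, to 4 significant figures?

21.96

∠GVZ = 102.1° gives VZ at -77.00° from the x-axis; with |VZ| = 24.1, Z = (5.054, -21.13). ∠VZS = 108.7° gives ZS at -5.700° from the x-axis; with |ZS| = 8.5, S = (13.51, -21.98). Then |DS| = |S − D| = 21.96.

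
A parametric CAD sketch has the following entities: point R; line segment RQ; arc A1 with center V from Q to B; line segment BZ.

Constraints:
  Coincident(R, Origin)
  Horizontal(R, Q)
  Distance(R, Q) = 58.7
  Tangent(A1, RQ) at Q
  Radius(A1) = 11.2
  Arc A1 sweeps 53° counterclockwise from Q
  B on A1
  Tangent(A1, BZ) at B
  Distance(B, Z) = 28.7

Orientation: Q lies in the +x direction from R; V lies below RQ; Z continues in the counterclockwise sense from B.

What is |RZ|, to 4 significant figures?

42.48

R is at the origin; RQ is horizontal with |RQ| = 58.7 and Q on the +x side, so Q = (58.70, 0.000). The tangent condition forces VQ to be normal to RQ, so V = Q + (0, -11.2) = (58.70, -11.20). On A1, Q sits at bearing 90° from V; a 53° counterclockwise sweep puts B at bearing 143°, so B = V + 11.2·(cos 143°, sin 143°) = (49.76, -4.460). A1 meets BZ tangentially, so VB is at right angles to BZ, so BZ runs along (−sin 143°, cos 143°); with |BZ| = 28.7, Z = (32.48, -27.38). Then |RZ| = |Z − R| = 42.48.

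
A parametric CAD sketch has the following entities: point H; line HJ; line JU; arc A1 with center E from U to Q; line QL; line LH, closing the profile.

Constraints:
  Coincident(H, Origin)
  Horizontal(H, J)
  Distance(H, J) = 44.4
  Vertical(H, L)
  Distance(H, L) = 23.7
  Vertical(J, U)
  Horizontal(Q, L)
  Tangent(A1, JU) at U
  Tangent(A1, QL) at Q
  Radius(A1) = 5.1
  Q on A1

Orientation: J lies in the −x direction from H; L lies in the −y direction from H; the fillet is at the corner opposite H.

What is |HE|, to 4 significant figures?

43.48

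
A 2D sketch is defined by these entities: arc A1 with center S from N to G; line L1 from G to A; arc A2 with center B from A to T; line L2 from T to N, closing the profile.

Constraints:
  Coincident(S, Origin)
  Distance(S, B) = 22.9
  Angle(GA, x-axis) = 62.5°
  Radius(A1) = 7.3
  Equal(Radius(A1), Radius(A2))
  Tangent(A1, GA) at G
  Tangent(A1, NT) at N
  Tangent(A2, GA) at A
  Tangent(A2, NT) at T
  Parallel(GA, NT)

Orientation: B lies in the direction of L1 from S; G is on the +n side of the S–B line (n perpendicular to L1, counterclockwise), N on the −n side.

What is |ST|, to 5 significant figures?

24.035

The slot axis is L1's direction at 62.5°, so u = (cos 62.5°, sin 62.5°) = (0.46175, 0.88701) and n = (−sin 62.5°, cos 62.5°) = (-0.88701, 0.46175). S is at the origin and B lies 22.9 along u from S, so B = 22.9·u = (10.574, 20.313). Tangency of A1 to both parallel lines with radius 7.3 puts G and N at S ± 7.3·n: G = (-6.4752, 3.3708), N = (6.4752, -3.3708). Equal radii place A and T the same way about B: A = B + 7.3·n = (4.0989, 23.683), T = B − 7.3·n = (17.049, 16.942). Then |ST| = |T − S| = 24.035.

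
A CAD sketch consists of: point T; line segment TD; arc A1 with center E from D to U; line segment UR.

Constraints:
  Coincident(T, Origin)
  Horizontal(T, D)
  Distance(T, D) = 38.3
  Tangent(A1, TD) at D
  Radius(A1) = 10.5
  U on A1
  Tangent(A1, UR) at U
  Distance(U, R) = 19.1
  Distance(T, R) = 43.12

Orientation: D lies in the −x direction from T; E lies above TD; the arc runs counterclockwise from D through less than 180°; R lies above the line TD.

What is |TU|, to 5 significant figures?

30.271

Checks: |ED| = 10.50 ✓; |EU| = 10.50 ✓; ∠(EU, UR) = 90.00° ✓; |UR| = 19.10 ✓; |TR| = 43.12 ✓.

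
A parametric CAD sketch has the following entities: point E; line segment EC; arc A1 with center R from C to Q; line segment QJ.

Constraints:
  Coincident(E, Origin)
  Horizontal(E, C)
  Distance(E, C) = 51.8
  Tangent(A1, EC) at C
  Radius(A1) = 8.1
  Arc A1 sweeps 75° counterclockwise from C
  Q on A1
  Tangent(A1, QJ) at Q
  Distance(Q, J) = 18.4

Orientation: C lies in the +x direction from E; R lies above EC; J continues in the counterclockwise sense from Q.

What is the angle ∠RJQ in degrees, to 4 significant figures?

23.76°

E is at the origin; E and C share the same y with |EC| = 51.8 and C on the +x side, so C = (51.80, 0.000). Tangency of A1 to EC means the radius RC is perpendicular to EC, so R = C + (0, 8.1) = (51.80, 8.100). On A1, C sits at bearing -90° from R; a 75° counterclockwise sweep puts Q at bearing -15°, so Q = R + 8.1·(cos -15°, sin -15°) = (59.62, 6.004). The tangent condition forces RQ to be normal to QJ, so QJ runs along (−sin -15°, cos -15°); with |QJ| = 18.4, J = (64.39, 23.78). Then cos ∠RJQ = JR·JQ / (|JR||JQ|), giving 23.76°.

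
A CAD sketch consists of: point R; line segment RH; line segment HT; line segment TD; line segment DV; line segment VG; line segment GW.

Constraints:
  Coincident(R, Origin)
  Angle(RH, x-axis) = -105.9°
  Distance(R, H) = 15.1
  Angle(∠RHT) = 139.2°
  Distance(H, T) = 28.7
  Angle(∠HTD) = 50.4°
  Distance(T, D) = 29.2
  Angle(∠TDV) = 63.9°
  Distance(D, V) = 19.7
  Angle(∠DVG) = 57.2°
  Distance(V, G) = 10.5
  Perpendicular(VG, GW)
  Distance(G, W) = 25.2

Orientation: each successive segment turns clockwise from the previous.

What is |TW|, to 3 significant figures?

36.9

R is at the origin; RH runs at -105.9° with length 15.1, so H = (-4.14, -14.5). ∠RHT = 139.2° gives HT at -147° from the x-axis; with |HT| = 28.7, T = (-28.1, -30.3). ∠HTD = 50.4° gives TD at 83.7° from the x-axis; with |TD| = 29.2, D = (-24.9, -1.26). ∠TDV = 63.9° gives DV at -32.4° from the x-axis; with |DV| = 19.7, V = (-8.29, -11.8). ∠DVG = 57.2° gives VG at -155° from the x-axis; with |VG| = 10.5, G = (-17.8, -16.2). The perpendicularity gives GW at right angles to VG, so GW runs at 115°; with |GW| = 25.2, W = (-28.4, 6.66). Then |TW| = |W − T| = 36.9.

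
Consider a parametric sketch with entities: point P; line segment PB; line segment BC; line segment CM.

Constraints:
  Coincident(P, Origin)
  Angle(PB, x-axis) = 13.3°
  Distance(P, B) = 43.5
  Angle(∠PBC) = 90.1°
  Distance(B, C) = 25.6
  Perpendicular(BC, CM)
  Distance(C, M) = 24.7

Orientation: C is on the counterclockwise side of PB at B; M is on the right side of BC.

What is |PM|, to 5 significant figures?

72.873

∠PBC = 90.1°, so BC runs at 13.3° + (180° − 90.1°) = 103.20° from the x-axis; with |BC| = 25.6, C = B + 25.6·(cos 103.20°, sin 103.20°) = (36.487, 34.931). BC ⟂ CM; with |CM| = 24.7 on the right of BC, M = C + 24.7·(0.97358, 0.22835) = (60.535, 40.571). Then |PM| = |M − P| = 72.873.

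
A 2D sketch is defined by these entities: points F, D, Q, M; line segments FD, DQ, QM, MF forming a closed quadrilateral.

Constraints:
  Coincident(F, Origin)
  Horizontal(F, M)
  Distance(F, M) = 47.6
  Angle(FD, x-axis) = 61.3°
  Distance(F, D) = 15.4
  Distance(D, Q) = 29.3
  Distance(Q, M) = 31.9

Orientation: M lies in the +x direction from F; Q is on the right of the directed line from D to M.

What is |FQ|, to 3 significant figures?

23.1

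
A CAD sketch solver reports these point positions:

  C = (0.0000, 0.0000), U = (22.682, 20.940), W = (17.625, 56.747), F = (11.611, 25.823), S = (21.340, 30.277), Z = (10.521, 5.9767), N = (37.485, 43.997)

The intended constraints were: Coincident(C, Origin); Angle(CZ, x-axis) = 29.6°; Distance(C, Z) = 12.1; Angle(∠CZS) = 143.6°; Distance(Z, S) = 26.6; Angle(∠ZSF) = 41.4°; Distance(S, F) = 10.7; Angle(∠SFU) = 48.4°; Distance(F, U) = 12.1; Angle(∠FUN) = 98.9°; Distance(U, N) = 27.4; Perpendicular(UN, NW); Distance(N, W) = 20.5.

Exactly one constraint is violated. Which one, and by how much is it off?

Distance(N, W) = 20.5 — off by 3.10.

C = (0.00, 0.00) ✓; CZ at 29.60° ✓; |CZ| = 12.10 ✓; ∠CZS = 143.6° ✓; |ZS| = 26.60 ✓; ∠ZSF = 41.40° ✓; |SF| = 10.70 ✓; ∠SFU = 48.40° ✓; |FU| = 12.10 ✓; ∠FUN = 98.90° ✓; |UN| = 27.40 ✓; ∠(UN, NW) = 90.00° ✓; |NW| = 23.60 ✗.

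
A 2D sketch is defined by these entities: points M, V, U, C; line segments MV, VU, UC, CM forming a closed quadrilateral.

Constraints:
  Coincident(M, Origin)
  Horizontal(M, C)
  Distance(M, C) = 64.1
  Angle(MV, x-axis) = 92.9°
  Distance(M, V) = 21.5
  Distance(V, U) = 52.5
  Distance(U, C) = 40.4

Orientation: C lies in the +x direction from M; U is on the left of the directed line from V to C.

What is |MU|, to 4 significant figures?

61.61

M is at the origin; M and C share the same y with |MC| = 64.1 and C in +x, so C = (64.1, 0). MV runs at 92.9° with |MV| = 21.5, so V = (-1.088, 21.47). U is determined by |VU| = 52.5 and |UC| = 40.4 together: it lies at the intersection of circle(V, 52.5) and circle(C, 40.4). With |VC| = 68.63, the foot of the radical line on VC is 42.51 from V and the perpendicular offset is √(52.5² − 42.51²) = 30.81. Taking the left-of-VC solution: U = (48.92, 37.44).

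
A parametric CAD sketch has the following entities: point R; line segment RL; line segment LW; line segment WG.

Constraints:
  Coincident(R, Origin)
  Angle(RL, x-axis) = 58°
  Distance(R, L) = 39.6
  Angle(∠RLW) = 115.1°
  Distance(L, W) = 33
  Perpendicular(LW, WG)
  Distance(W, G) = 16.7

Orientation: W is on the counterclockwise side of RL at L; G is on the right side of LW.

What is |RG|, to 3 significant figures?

72.4

∠RLW = 115.1°, so LW runs at 58.0° + (180° − 115.1°) = 123° from the x-axis; with |LW| = 33.0, W = L + 33.0·(cos 123°, sin 123°) = (3.06, 61.3). LW ⟂ WG; with |WG| = 16.7 on the right of LW, G = W + 16.7·(0.840, 0.543) = (17.1, 70.4). Then |RG| = |G − R| = 72.4.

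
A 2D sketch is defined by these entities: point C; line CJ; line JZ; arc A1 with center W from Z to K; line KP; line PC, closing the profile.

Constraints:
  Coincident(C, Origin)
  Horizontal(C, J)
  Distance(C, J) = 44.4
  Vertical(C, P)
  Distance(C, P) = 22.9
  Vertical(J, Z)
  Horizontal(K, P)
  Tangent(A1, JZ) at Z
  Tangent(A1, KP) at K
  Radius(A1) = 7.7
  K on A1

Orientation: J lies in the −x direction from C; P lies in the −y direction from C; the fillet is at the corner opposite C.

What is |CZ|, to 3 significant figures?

46.9

C is at the origin; CJ is horizontal with |CJ| = 44.4 and J on the −x side, so J = (-44.4, 0.00). C and P share the same x with |CP| = 22.9 and P on the −y side, so P = (0.00, -22.9). The virtual corner opposite C is at (-44.4, -22.9). Since A1 is tangent to JZ there, WZ ⟂ JZ and tangency of A1 to KP means the radius WK is perpendicular to KP, with radius 7.7, so the center W sits 7.7 in from both sides at W = (-36.7, -15.2). That places the tangent points at Z = (-44.4, -15.2) on JZ and K = (-36.7, -22.9) on KP. Then |CZ| = |Z − C| = 46.9.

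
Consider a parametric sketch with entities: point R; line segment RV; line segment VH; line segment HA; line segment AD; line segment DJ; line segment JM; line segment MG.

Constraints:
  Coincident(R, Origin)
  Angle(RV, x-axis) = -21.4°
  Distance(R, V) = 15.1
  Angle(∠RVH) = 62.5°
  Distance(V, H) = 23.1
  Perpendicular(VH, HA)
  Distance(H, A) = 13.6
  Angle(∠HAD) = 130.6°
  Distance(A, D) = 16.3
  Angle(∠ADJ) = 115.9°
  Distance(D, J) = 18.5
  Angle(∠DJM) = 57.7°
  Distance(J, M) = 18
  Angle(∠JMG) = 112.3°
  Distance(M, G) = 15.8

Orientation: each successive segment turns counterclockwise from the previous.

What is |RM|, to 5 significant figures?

6.8870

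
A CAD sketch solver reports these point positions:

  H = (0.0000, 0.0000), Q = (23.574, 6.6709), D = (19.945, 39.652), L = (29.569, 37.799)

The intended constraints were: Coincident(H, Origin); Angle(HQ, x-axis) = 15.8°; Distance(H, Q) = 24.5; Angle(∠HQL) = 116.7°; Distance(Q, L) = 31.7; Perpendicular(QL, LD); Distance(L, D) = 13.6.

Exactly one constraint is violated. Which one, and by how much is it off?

Distance(L, D) = 13.6 — off by 3.80.

H = (0.00, 0.00) ✓; HQ at 15.80° ✓; |HQ| = 24.50 ✓; ∠HQL = 116.7° ✓; |QL| = 31.70 ✓; ∠(QL, LD) = 90.00° ✓; |LD| = 9.801 ✗.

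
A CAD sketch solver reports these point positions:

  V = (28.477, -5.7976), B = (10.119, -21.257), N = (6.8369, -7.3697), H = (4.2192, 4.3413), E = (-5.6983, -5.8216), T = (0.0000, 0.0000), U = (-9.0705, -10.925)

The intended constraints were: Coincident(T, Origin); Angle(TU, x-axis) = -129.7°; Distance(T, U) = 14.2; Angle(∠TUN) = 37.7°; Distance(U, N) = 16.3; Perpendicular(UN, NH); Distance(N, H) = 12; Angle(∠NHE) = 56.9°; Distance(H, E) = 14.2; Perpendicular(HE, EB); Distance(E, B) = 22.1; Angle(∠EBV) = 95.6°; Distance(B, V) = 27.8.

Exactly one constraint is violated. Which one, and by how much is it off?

Distance(B, V) = 27.8 — off by 3.80.

T = (0.00, 0.00) ✓; TU at -129.7° ✓; |TU| = 14.20 ✓; ∠TUN = 37.70° ✓; |UN| = 16.30 ✓; ∠(UN, NH) = 90.00° ✓; |NH| = 12.00 ✓; ∠NHE = 56.90° ✓; |HE| = 14.20 ✓; ∠(HE, EB) = 90.00° ✓; |EB| = 22.10 ✓; ∠EBV = 95.60° ✓; |BV| = 24.00 ✗.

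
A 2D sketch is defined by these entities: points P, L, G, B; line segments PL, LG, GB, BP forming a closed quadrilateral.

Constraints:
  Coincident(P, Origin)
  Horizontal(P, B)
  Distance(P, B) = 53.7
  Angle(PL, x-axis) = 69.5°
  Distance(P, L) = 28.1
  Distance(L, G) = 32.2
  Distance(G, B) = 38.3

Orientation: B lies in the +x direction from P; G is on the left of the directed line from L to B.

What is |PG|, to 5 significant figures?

54.215

Checks: |LG| = 32.20 ✓; |GB| = 38.30 ✓.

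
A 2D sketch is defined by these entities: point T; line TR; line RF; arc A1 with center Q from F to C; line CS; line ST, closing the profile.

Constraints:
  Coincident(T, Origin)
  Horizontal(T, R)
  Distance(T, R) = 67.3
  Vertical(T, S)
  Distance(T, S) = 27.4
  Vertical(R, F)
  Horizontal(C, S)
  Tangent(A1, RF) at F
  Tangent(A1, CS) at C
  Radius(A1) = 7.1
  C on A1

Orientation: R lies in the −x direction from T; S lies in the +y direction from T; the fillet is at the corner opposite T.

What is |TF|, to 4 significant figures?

70.29

T is at the origin; TR is horizontal with |TR| = 67.3 and R on the −x side, so R = (-67.30, 0.000). T and S share the same x with |TS| = 27.4 and S on the +y side, so S = (0.000, 27.40). The virtual corner opposite T is at (-67.30, 27.40). The tangent condition forces QF to be normal to RF and A1 meets CS tangentially, so QC is at right angles to CS, with radius 7.1, so the center Q sits 7.1 in from both sides at Q = (-60.20, 20.30). That places the tangent points at F = (-67.30, 20.30) on RF and C = (-60.20, 27.40) on CS. Then |TF| = |F − T| = 70.29.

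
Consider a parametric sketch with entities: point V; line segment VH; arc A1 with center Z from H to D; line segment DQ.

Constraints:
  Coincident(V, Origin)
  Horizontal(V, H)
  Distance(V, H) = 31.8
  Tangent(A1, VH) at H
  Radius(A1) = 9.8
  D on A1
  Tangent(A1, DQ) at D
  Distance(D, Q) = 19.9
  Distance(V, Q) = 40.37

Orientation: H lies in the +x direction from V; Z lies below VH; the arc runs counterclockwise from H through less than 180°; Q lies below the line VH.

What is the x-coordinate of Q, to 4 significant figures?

25.71

Checks: |VH| = 31.80 ✓; |ZD| = 9.800 ✓; ∠(ZD, DQ) = 90.00° ✓; |DQ| = 19.90 ✓; |VQ| = 40.37 ✓.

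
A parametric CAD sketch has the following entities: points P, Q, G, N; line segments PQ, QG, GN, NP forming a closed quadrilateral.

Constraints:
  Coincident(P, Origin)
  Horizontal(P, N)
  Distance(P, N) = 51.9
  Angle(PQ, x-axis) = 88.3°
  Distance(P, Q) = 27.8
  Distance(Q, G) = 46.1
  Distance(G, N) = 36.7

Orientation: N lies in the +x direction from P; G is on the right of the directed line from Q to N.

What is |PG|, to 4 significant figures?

23.60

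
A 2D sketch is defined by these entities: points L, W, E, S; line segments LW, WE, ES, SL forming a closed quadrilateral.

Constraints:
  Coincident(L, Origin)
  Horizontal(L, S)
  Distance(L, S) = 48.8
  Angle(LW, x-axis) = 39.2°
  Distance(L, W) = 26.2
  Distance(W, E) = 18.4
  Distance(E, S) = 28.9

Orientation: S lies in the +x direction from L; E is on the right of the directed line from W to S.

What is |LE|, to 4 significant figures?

20.04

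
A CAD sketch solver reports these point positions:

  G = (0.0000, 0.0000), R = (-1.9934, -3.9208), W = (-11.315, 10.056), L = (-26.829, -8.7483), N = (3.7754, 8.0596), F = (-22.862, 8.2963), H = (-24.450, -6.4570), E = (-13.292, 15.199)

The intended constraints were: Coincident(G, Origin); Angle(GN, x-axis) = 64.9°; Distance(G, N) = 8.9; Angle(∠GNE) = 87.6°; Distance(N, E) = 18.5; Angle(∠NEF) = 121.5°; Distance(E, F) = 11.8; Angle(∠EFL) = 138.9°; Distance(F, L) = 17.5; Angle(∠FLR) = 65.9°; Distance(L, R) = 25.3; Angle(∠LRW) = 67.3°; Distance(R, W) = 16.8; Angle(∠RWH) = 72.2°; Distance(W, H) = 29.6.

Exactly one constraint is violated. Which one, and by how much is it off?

Distance(W, H) = 29.6 — off by 8.50.

G = (0.00, 0.00) ✓; GN at 64.90° ✓; |GN| = 8.900 ✓; ∠GNE = 87.60° ✓; |NE| = 18.50 ✓; ∠NEF = 121.5° ✓; |EF| = 11.80 ✓; ∠EFL = 138.9° ✓; |FL| = 17.50 ✓; ∠FLR = 65.90° ✓; |LR| = 25.30 ✓; ∠LRW = 67.30° ✓; |RW| = 16.80 ✓; ∠RWH = 72.20° ✓; |WH| = 21.10 ✗.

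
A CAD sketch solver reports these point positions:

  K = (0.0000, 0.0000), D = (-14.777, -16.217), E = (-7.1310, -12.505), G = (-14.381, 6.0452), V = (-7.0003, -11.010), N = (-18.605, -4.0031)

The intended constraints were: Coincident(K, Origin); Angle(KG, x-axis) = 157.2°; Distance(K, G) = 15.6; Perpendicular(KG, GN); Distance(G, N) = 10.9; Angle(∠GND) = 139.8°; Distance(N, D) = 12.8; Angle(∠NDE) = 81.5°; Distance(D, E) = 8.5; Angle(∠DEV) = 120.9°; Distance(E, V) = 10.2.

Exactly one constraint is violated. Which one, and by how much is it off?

Distance(E, V) = 10.2 — off by 8.70.

K = (0.00, 0.00) ✓; KG at 157.2° ✓; |KG| = 15.60 ✓; ∠(KG, GN) = 90.00° ✓; |GN| = 10.90 ✓; ∠GND = 139.8° ✓; |ND| = 12.80 ✓; ∠NDE = 81.51° ✓; |DE| = 8.499 ✓; ∠DEV = 120.9° ✓; |EV| = 1.501 ✗.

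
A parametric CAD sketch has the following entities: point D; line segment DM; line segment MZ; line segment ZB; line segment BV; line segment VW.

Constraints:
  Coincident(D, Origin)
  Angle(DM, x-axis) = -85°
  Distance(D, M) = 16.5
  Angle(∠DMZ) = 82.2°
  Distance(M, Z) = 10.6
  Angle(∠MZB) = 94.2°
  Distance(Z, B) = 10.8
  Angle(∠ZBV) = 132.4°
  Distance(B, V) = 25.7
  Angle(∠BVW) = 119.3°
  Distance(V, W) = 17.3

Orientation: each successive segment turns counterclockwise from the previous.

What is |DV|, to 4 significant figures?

15.62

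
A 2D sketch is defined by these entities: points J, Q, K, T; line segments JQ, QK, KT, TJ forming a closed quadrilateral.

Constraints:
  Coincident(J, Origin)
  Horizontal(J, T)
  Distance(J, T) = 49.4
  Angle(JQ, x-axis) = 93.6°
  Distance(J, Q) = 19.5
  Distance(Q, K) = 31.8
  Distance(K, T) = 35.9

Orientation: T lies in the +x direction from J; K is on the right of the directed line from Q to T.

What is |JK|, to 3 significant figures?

16.6

Checks: |QK| = 31.80 ✓; |KT| = 35.90 ✓.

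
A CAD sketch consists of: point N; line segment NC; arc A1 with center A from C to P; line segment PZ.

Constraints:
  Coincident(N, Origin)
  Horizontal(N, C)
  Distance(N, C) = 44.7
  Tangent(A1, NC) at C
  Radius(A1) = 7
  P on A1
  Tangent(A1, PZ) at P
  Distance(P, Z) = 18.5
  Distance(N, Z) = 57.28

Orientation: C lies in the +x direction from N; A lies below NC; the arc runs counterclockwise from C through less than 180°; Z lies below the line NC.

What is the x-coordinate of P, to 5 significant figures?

39.331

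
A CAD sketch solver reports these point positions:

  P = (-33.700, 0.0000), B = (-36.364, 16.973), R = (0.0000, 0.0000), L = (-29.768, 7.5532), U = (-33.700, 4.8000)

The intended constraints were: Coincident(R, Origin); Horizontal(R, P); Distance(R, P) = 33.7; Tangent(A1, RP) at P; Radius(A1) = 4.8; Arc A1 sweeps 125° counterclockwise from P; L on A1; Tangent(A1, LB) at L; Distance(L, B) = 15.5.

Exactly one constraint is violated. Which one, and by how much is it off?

Distance(L, B) = 15.5 — off by 4.00.

R = (0.00, 0.00) ✓; R.y = 0.00, P.y = 0.00 ✓; |RP| = 33.70 ✓; ∠(UP, PR) = 90.00° ✓; |UP| = 4.800 ✓; bearing(U→L) − bearing(U→P) = 125.0° ✓; |UL| = 4.800 ✓; ∠(UL, LB) = 90.00° ✓; |LB| = 11.50 ✗.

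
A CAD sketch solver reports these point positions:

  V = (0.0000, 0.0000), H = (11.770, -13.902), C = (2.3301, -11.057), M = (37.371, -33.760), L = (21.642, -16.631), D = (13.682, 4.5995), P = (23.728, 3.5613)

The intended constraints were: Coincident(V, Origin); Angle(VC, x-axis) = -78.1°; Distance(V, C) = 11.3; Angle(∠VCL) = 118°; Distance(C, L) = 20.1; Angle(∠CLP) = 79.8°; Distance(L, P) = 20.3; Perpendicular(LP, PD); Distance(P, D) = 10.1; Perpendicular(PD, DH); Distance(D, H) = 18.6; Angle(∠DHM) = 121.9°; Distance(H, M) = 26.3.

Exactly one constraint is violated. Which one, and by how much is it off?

Distance(H, M) = 26.3 — off by 6.10.

V = (0.00, 0.00) ✓; VC at -78.10° ✓; |VC| = 11.30 ✓; ∠VCL = 118.0° ✓; |CL| = 20.10 ✓; ∠CLP = 79.80° ✓; |LP| = 20.30 ✓; ∠(LP, PD) = 90.00° ✓; |PD| = 10.10 ✓; ∠(PD, DH) = 90.00° ✓; |DH| = 18.60 ✓; ∠DHM = 121.9° ✓; |HM| = 32.40 ✗.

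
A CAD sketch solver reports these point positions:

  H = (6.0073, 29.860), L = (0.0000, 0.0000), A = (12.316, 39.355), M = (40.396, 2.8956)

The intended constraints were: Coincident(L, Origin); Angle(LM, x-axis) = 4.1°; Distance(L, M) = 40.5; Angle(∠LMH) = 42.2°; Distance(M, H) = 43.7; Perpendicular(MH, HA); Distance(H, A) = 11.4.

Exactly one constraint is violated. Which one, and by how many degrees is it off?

Perpendicular(MH, HA) — off by 4.50°.

L = (0.00, 0.00) ✓; LM at 4.100° ✓; |LM| = 40.50 ✓; ∠LMH = 42.20° ✓; |MH| = 43.70 ✓; ∠(MH, HA) = 85.50° ✗; |HA| = 11.40 ✓.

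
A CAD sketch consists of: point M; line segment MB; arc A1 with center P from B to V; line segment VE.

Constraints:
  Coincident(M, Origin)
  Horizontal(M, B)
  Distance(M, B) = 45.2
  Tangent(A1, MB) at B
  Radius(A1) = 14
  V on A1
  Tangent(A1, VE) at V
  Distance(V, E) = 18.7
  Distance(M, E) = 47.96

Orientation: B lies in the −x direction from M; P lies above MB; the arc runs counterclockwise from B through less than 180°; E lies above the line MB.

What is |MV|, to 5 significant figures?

35.017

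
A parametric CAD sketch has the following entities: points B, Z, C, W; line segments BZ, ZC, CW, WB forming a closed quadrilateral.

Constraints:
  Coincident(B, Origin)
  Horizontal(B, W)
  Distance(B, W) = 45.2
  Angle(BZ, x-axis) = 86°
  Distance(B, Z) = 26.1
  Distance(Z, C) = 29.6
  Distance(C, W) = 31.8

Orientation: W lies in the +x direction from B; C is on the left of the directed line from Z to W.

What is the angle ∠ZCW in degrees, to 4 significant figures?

110.9°

Checks: B = (0.00, 0.00) ✓; |ZC| = 29.60 ✓; |CW| = 31.80 ✓.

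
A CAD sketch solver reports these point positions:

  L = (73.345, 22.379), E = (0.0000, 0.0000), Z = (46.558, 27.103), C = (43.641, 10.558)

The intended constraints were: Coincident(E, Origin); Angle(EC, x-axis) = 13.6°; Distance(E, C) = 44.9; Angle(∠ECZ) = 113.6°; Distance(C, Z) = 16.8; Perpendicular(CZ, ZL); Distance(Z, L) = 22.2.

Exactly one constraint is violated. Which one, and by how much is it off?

Distance(Z, L) = 22.2 — off by 5.00.

E = (0.00, 0.00) ✓; EC at 13.60° ✓; |EC| = 44.90 ✓; ∠ECZ = 113.6° ✓; |CZ| = 16.80 ✓; ∠(CZ, ZL) = 90.00° ✓; |ZL| = 27.20 ✗.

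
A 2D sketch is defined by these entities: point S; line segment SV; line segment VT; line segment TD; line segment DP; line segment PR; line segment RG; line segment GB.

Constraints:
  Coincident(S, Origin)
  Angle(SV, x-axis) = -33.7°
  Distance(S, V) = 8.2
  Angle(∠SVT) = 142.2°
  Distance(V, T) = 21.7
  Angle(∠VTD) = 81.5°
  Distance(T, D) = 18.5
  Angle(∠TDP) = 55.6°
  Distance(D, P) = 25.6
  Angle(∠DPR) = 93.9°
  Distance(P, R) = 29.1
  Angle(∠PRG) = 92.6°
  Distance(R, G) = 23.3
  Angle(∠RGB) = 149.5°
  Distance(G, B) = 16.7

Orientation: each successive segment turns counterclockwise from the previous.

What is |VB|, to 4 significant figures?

44.46

S is at the origin; SV runs at -33.7° with length 8.2, so V = (6.822, -4.550). ∠SVT = 142.2° gives VT at 4.100° from the x-axis; with |VT| = 21.7, T = (28.47, -2.998). ∠VTD = 81.5° gives TD at 102.6° from the x-axis; with |TD| = 18.5, D = (24.43, 15.06). ∠TDP = 55.6° gives DP at -133.0° from the x-axis; with |DP| = 25.6, P = (6.972, -3.666). ∠DPR = 93.9° gives PR at -46.90° from the x-axis; with |PR| = 29.1, R = (26.85, -24.91). ∠PRG = 92.6° gives RG at 40.50° from the x-axis; with |RG| = 23.3, G = (44.57, -9.782). ∠RGB = 149.5° gives GB at 71.00° from the x-axis; with |GB| = 16.7, B = (50.01, 6.008). Then |VB| = |B − V| = 44.46.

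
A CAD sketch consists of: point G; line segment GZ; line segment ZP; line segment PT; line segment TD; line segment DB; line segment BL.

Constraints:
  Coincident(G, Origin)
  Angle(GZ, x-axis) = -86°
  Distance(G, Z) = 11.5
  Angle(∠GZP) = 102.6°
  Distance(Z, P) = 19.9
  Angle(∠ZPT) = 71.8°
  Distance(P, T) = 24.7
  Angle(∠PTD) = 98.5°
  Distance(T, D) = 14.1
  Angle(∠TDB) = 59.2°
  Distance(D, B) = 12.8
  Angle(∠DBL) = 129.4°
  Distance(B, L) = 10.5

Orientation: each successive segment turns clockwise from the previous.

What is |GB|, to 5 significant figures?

9.1095

G is at the origin; GZ runs at -86.0° with length 11.5, so Z = (0.80220, -11.472). ∠GZP = 102.6° gives ZP at -163.40° from the x-axis; with |ZP| = 19.9, P = (-18.268, -17.157). ∠ZPT = 71.8° gives PT at 88.400° from the x-axis; with |PT| = 24.7, T = (-17.579, 7.5332). ∠PTD = 98.5° gives TD at 6.9000° from the x-axis; with |TD| = 14.1, D = (-3.5809, 9.2271). ∠TDB = 59.2° gives DB at -113.90° from the x-axis; with |DB| = 12.8, B = (-8.7667, -2.4753). Then |GB| = |B − G| = 9.1095.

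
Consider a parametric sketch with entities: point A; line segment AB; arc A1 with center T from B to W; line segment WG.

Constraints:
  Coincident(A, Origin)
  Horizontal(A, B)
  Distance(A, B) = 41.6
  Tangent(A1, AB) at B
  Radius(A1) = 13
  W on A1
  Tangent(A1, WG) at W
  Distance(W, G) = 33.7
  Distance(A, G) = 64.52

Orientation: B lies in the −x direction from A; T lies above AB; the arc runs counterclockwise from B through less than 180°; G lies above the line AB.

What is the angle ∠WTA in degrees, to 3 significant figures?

38.8°

Checks: |TW| = 13.00 ✓; ∠(TW, WG) = 90.00° ✓; |WG| = 33.70 ✓; |AG| = 64.52 ✓.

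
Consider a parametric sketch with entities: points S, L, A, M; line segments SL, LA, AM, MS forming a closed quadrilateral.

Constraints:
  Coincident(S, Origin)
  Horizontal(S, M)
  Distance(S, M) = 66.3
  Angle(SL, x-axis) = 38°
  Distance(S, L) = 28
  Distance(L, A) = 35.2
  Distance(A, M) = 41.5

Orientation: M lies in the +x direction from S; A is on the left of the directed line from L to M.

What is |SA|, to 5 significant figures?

63.196

Checks: SL at 38.00° ✓; |LA| = 35.20 ✓; |AM| = 41.50 ✓.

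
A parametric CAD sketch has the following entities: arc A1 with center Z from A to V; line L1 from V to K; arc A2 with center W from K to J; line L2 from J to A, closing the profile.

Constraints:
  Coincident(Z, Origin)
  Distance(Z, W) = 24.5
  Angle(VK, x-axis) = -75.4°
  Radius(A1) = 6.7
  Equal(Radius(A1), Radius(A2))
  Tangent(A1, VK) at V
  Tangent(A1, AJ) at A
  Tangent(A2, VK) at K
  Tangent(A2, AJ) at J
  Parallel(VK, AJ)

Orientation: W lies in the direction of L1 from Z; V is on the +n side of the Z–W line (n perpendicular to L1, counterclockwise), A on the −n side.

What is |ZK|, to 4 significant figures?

25.40

Tangency of A1 to both parallel lines with radius 6.7 puts V and A at Z ± 6.7·n: V = (6.484, 1.689), A = (-6.484, -1.689). Equal radii place K and J the same way about W: K = W + 6.7·n = (12.66, -22.02), J = W − 6.7·n = (-0.3080, -25.40). Then |ZK| = |K − Z| = 25.40.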